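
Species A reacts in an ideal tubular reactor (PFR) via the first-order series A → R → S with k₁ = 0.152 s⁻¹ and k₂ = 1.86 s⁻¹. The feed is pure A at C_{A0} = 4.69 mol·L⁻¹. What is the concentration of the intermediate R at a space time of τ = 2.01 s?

The intermediate concentration in a first-order A→B→C sequence is C_R = k₁C_{A0}(e^(−k₁τ) − e^(−k₂τ))/(k₂−k₁).
e^(−k₁τ) = e^(−0.152×2.01) = e^(−0.3055) = 0.7367; e^(−k₂τ) = e^(−3.739) = 0.02379.
C_R = 0.152×4.69/(1.86−0.152) × (0.7367−0.02379) = 0.4174×0.7130 = 0.2976 mol·L⁻¹.

0.298 mol·L⁻¹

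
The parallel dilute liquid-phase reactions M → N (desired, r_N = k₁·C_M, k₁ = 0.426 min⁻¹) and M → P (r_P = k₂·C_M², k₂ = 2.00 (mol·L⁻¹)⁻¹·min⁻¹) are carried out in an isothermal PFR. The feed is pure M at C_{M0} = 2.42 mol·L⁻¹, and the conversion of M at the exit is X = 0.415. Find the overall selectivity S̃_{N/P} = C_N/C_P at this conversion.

C_M = C_{M0}(1−X) = 1.416 mol·L⁻¹.
Along a PFR/batch, dC_N/dC_M = −r_N/(r_N+r_P) = −k₁/(k₁+k₂·C_M).
Integrating from C_{M0} to C_M: C_N = (0.426/2.00)·ln[(0.426+2.00·2.42)/(0.426+2.00·1.42)] = 0.2130·ln(5.266/3.257) = 0.1023 mol·L⁻¹.
C_P = (C_{M0}−C_M)−C_N = 0.9020 mol·L⁻¹; S̃_{N/P} = 0.1023/0.9020 = 0.113.

0.113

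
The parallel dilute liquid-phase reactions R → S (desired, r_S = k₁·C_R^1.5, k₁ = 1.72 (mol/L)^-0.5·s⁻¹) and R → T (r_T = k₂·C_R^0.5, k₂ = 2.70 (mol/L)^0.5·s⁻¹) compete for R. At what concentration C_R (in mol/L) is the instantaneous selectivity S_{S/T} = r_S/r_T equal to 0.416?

S_{S/T} = (k₁/k₂)·C_R ⇒ C_R = S·k₂/k₁.
= 0.416×2.70/1.72 = 0.653 mol/L.

0.653 mol/L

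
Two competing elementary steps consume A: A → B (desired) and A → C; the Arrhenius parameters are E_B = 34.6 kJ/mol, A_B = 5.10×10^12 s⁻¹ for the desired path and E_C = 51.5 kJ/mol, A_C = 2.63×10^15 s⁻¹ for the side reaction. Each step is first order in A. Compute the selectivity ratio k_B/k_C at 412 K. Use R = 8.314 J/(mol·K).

k_B/k_C = (A_B/A_C)·exp[−(E_B−E_C)/(RT)] = (A_B/A_C)·exp[(E_C−E_B)/(RT)].
(E_C−E_B)/(RT) = (51.5−34.6)×10³/(8.314×412) = 16900/3425 = 4.934.
k_B/k_C = (5.10×10^12/2.63×10^15)·exp(4.934) = 0.001939 × 138.9 = 0.269.
Since E_B < E_C, lowering the temperature improves selectivity toward B.

0.269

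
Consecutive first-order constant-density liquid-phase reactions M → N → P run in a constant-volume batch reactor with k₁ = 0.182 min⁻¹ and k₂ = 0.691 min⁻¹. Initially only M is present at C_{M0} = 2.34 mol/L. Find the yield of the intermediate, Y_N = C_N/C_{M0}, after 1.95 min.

0.158

The intermediate concentration in a first-order A→B→C sequence is C_N = k₁C_{M0}(e^(−k₁t) − e^(−k₂t))/(k₂−k₁).
e^(−k₁t) = e^(−0.182×1.95) = e^(−0.3549) = 0.7012; e^(−k₂t) = e^(−1.347) = 0.2599.
C_N = 0.182×2.34/(0.691−0.182) × (0.7012−0.2599) = 0.8367×0.4413 = 0.3693 mol/L.
Y_N = C_N/C_{M0} = 0.3693/2.34 = 0.158.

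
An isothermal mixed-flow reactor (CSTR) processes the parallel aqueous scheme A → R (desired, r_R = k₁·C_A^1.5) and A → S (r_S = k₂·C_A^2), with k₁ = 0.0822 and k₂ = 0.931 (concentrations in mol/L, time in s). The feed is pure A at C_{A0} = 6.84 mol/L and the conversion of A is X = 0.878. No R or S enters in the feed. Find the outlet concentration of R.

Exit C_A = C_{A0}(1−X) = 6.84×0.122 = 0.8345 mol/L.
In a CSTR the entire volume is at exit conditions, so r_R = 0.0822×0.8345^1.5 = 0.06266 and r_S = 0.931×0.8345^2 = 0.6483.
Fraction of consumed A going to R: r_R/(r_R+r_S) = 0.08813.
C_R = 0.08813·C_{A0}·X = 0.08813×6.84×0.878 = 0.529 mol/L.

0.529 mol/L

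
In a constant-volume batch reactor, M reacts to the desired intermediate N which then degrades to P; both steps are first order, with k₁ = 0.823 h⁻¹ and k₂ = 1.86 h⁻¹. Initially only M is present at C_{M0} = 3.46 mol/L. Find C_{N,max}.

0.802 mol/L

For a first-order series the maximum intermediate yield is C_{N,max}/C_{M0} = (k₁/k₂)^[k₂/(k₂−k₁)].
= (0.823/1.86)^(1.86/(1.86−0.823)) = (0.4425)^(1.794) = 0.2317.
C_{N,max} = 0.2317×3.46 = 0.802 mol/L.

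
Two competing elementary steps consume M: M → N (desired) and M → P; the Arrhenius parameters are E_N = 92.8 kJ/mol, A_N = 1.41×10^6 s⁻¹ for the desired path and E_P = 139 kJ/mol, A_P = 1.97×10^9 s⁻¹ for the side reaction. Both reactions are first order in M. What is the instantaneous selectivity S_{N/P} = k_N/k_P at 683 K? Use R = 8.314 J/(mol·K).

k_N/k_P = (A_N/A_P)·exp[−(E_N−E_P)/(RT)] = (A_N/A_P)·exp[(E_P−E_N)/(RT)].
(E_P−E_N)/(RT) = (139−92.8)×10³/(8.314×683) = 46200/5678 = 8.136.
k_N/k_P = (1.41×10^6/1.97×10^9)·exp(8.136) = 7.157×10^-4 × 3415 = 2.44.
Since E_N < E_P, lowering the temperature improves selectivity toward N.

2.44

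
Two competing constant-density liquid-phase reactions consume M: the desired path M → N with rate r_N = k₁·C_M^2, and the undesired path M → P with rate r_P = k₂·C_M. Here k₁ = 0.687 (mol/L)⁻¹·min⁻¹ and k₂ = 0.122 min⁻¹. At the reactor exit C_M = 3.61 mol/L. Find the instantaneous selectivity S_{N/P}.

S_{N/P} = r_N/r_P = (k₁·C_M^2)/(k₂·C_M) = (k₁/k₂)·C_M.
= (0.687×3.610^2) / (0.122×3.610) = 8.953/0.4404 = 20.3.
Since the desired path is higher order in M, keeping C_M high (PFR or concentrated feed) favours N.

20.3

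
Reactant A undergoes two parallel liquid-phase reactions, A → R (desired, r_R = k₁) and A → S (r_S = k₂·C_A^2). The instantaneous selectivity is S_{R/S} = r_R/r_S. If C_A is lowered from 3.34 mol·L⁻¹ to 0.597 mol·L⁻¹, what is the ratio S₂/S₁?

31.3

S_{R/S} = (k₁/k₂)·C_A^-2, so S₂/S₁ = (C_{A,2}/C_{A,1})^-2.
= (0.597/3.34)^(-2) = (0.1787)^(-2) = 31.3.
Selectivity toward R rises as C_A falls — low-concentration operation is favoured.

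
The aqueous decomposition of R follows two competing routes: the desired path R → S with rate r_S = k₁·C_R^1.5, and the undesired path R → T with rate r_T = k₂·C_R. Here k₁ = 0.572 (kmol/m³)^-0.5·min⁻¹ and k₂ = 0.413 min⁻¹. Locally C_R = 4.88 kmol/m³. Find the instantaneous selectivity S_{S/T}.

3.06

S_{S/T} = r_S/r_T = (k₁·C_R^1.5)/(k₂·C_R) = (k₁/k₂)·C_R^0.5.
= (0.572×4.880^1.5) / (0.413×4.880) = 6.166/2.015 = 3.06.
Since the desired path is higher order in R, keeping C_R high (PFR or concentrated feed) favours S.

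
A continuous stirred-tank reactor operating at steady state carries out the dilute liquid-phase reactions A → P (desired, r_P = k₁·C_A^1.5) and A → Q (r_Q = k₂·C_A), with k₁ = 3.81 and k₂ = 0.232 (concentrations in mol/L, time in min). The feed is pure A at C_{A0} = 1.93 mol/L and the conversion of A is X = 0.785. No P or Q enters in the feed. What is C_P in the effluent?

1.38 mol/L

Exit C_A = C_{A0}(1−X) = 1.93×0.215 = 0.4149 mol/L.
Rates in a CSTR are evaluated at the outlet concentration: r_P = 3.81×0.4149^1.5 = 1.018, r_Q = 0.232×0.4149 = 0.09627.
Fraction of consumed A going to P: r_P/(r_P+r_Q) = 0.9136.
C_P = 0.9136·C_{A0}·X = 0.9136×1.93×0.785 = 1.38 mol/L.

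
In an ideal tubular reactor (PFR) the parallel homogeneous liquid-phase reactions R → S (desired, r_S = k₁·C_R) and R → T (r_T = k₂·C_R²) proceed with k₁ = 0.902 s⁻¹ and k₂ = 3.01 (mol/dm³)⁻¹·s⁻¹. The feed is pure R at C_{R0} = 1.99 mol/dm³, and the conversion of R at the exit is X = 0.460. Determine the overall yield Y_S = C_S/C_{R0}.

0.0769

C_R = C_{R0}(1−X) = 1.075 mol/dm³.
Along a PFR/batch, dC_S/dC_R = −r_S/(r_S+r_T) = −k₁/(k₁+k₂·C_R).
Integrating from C_{R0} to C_R: C_S = (0.902/3.01)·ln[(0.902+3.01·1.99)/(0.902+3.01·1.07)] = 0.2997·ln(6.892/4.137) = 0.1530 mol/dm³.
Y_S = C_S/C_{R0} = 0.1530/1.99 = 0.0769.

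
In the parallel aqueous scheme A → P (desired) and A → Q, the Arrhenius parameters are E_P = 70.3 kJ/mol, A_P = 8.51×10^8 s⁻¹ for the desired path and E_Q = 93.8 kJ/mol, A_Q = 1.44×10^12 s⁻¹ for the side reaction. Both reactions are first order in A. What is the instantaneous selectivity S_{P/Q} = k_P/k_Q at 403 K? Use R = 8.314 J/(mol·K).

k_P/k_Q = (A_P/A_Q)·exp[−(E_P−E_Q)/(RT)] = (A_P/A_Q)·exp[(E_Q−E_P)/(RT)].
(E_Q−E_P)/(RT) = (93.8−70.3)×10³/(8.314×403) = 23500/3351 = 7.014.
k_P/k_Q = (8.51×10^8/1.44×10^12)·exp(7.014) = 5.910×10^-4 × 1112 = 0.657.
Since E_P < E_Q, lowering the temperature improves selectivity toward P.

0.657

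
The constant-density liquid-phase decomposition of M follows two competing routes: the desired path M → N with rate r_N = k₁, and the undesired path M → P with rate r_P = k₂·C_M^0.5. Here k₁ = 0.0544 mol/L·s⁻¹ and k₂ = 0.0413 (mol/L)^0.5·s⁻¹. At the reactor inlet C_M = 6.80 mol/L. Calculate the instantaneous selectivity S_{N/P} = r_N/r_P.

S_{N/P} = r_N/r_P = (k₁)/(k₂·C_M^0.5) = (k₁/k₂)·C_M^-0.5.
= (0.0544) / (0.0413×6.800^0.5) = 0.05440/0.1077 = 0.505.
The undesired path is higher order in M, so low C_M (CSTR or dilute feed) favours N.

0.505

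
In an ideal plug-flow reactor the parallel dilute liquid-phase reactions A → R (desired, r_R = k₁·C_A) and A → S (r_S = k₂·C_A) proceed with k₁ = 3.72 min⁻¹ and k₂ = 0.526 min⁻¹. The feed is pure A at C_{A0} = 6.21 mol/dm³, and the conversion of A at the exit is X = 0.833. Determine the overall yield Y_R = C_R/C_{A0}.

0.730

C_A = C_{A0}(1−X) = 1.037 mol/dm³.
Both paths are first order in A, so the instantaneous fraction to R is constant: dC_R/d(−C_A) = k₁/(k₁+k₂) = 0.8761.
C_R = 0.8761·(C_{A0}−C_A) = 0.8761×5.173 = 4.53 mol/dm³.
Y_R = C_R/C_{A0} = 4.532/6.21 = 0.730.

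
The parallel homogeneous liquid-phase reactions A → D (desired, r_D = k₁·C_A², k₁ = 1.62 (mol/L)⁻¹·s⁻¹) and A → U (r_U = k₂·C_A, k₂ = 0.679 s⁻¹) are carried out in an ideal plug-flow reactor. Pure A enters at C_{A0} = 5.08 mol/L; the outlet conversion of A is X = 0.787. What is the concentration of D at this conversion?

C_A = C_{A0}(1−X) = 1.082 mol/L.
Along a PFR/batch, dC_U/dC_A = −r_U/(r_D+r_U) = −k₂/(k₂+k₁·C_A).
Integrating from C_{A0} to C_A: C_U = (0.679/1.62)·ln[(0.679+1.62·5.08)/(0.679+1.62·1.08)] = 0.4191·ln(8.909/2.432) = 0.5442 mol/L.
Then C_D = (C_{A0}−C_A) − C_U = 3.998 − 0.5442 = 3.454 mol/L.

3.45 mol/L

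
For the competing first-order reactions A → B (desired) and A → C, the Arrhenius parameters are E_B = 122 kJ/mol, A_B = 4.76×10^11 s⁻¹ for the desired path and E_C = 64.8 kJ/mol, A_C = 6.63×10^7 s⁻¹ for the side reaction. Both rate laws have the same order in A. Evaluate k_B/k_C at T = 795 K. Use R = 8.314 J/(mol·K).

With equal orders, S_{B/C} = k_B/k_C = (A_B/A_C)·exp[(E_C−E_B)/(RT)].
(E_C−E_B)/(RT) = (64.8−122)×10³/(8.314×795) = -57200/6610 = -8.654.
k_B/k_C = (4.76×10^11/6.63×10^7)·exp(-8.654) = 7179 × 1.744×10^-4 = 1.25.

1.25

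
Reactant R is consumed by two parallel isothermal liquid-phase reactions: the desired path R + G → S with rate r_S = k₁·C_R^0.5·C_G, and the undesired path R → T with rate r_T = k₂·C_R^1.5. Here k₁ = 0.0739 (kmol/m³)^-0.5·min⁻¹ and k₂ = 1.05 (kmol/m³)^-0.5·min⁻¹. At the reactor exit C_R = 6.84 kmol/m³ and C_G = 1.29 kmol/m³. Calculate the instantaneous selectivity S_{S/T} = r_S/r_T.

0.0133

S_{S/T} = r_S/r_T = (k₁·C_R^0.5·C_G)/(k₂·C_R^1.5) = (k₁/k₂)·C_R⁻¹·C_G.
= (0.0739×6.840^0.5×1.290) / (1.05×6.840^1.5) = 0.2493/18.78 = 0.0133.
The undesired path is higher order in R, so low C_R (CSTR or dilute feed) favours S.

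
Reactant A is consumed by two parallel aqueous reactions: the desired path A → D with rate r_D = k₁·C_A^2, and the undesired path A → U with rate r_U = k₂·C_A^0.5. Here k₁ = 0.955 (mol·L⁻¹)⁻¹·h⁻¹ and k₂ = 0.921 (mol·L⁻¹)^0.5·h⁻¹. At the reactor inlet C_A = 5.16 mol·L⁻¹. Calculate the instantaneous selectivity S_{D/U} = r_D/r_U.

S_{D/U} = r_D/r_U = (k₁·C_A^2)/(k₂·C_A^0.5) = (k₁/k₂)·C_A^1.5.
= (0.955×5.160^2) / (0.921×5.160^0.5) = 25.43/2.092 = 12.2.

12.2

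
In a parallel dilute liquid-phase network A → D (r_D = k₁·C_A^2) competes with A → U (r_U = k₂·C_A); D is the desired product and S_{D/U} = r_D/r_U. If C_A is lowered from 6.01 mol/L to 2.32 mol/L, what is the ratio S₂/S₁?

S_{D/U} = (k₁/k₂)·C_A, so S₂/S₁ = (C_{A,2}/C_{A,1}).
= 2.32/6.01 = 0.386.

0.386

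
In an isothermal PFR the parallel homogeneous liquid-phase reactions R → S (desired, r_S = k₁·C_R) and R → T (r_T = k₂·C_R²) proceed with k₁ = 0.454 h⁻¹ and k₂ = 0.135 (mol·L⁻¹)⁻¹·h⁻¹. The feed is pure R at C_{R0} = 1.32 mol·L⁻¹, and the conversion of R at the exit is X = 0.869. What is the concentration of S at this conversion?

C_R = C_{R0}(1−X) = 0.1729 mol·L⁻¹.
Along a PFR/batch, dC_S/dC_R = −r_S/(r_S+r_T) = −k₁/(k₁+k₂·C_R).
Integrating from C_{R0} to C_R: C_S = (0.454/0.135)·ln[(0.454+0.135·1.32)/(0.454+0.135·0.173)] = 3.363·ln(0.6322/0.4773) = 0.9449 mol·L⁻¹.

0.945 mol·L⁻¹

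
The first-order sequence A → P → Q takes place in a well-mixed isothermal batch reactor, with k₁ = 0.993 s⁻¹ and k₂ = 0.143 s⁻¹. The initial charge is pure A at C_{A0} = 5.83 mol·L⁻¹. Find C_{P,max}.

4.21 mol·L⁻¹

Evaluating C_P at t_opt = ln(k₂/k₁)/(k₂−k₁) gives C_{P,max}/C_{A0} = (k₁/k₂)^[k₂/(k₂−k₁)].
= (0.993/0.143)^(0.143/(0.143−0.993)) = (6.944)^(-0.1682) = 0.7218.
C_{P,max} = 0.7218×5.83 = 4.21 mol·L⁻¹.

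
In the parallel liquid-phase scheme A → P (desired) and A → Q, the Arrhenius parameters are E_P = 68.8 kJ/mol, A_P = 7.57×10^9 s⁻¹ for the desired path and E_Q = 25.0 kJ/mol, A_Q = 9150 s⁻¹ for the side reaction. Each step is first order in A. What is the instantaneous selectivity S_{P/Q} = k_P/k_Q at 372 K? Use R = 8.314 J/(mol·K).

Since both paths have the same order in A, the concentration cancels and S_{P/Q} = k_P/k_Q = (A_P/A_Q)·exp[(E_Q−E_P)/(RT)].
(E_Q−E_P)/(RT) = (25.0−68.8)×10³/(8.314×372) = -43800/3093 = -14.16.
k_P/k_Q = (7.57×10^9/9150)·exp(-14.16) = 8.273×10^5 × 7.072×10^-7 = 0.585.
Since E_P > E_Q, raising the temperature improves selectivity toward P.

0.585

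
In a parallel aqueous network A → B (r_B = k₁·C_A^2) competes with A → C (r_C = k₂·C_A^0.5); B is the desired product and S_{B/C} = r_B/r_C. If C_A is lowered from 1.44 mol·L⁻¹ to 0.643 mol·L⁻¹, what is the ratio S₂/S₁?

0.298

S_{B/C} = (k₁/k₂)·C_A^1.5, so S₂/S₁ = (C_{A,2}/C_{A,1})^1.5.
= (0.643/1.44)^1.5 = (0.4465)^1.5 = 0.298.
Selectivity toward B falls as C_A falls — high-concentration operation is favoured.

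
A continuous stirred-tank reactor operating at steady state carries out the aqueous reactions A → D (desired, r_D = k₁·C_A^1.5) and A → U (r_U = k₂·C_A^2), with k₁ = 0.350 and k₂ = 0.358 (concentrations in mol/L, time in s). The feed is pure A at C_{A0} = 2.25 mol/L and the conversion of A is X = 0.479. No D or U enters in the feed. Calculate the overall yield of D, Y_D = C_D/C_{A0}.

Exit C_A = C_{A0}(1−X) = 2.25×0.521 = 1.172 mol/L.
A CSTR operates uniformly at the exit composition, giving r_D = 0.4442 and r_U = 0.4920 (each k·C_A^n at C_A = 1.172).
Fraction of consumed A going to D: r_D/(r_D+r_U) = 0.4745.
C_D = 0.4745·C_{A0}·X = 0.4745×2.25×0.479 = 0.511 mol/L; Y_D = C_D/C_{A0} = 0.227.

0.227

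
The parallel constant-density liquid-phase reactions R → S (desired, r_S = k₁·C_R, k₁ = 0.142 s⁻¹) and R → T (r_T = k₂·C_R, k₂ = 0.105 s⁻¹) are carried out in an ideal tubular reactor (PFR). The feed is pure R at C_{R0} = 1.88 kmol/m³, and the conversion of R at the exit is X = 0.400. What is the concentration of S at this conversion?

0.432 kmol/m³

C_R = C_{R0}(1−X) = 1.128 kmol/m³.
Both paths are first order in R, so the instantaneous fraction to S is constant: dC_S/d(−C_R) = k₁/(k₁+k₂) = 0.5749.
C_S = 0.5749·(C_{R0}−C_R) = 0.5749×0.7520 = 0.432 kmol/m³.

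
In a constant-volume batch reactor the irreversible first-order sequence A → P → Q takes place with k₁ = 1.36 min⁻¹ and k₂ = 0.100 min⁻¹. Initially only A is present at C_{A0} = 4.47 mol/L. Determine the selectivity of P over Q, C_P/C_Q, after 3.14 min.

For first-order series with pure A initially, C_P(t) = k₁C_{A0}/(k₂−k₁)·(e^(−k₁t) − e^(−k₂t)).
e^(−k₁t) = e^(−1.36×3.14) = e^(−4.270) = 0.01398; e^(−k₂t) = e^(−0.3140) = 0.7305.
C_P = 1.36×4.47/(0.100−1.36) × (0.01398−0.7305) = (-4.825)×(-0.7165) = 3.457 mol/L.
C_A = C_{A0}e^(−k₁t) = 0.06247 mol/L, so C_Q = C_{A0}−C_A−C_P = 0.9504 mol/L; C_P/C_Q = 3.64.

3.64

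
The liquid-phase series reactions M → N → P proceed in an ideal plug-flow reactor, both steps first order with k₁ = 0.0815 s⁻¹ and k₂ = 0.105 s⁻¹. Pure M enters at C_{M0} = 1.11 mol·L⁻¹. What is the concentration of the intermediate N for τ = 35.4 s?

For first-order series with pure M initially, C_N(τ) = k₁C_{M0}/(k₂−k₁)·(e^(−k₁τ) − e^(−k₂τ)).
e^(−k₁τ) = e^(−0.0815×35.4) = e^(−2.885) = 0.05585; e^(−k₂τ) = e^(−3.717) = 0.02431.
C_N = 0.0815×1.11/(0.105−0.0815) × (0.05585−0.02431) = 3.850×0.03154 = 0.1214 mol·L⁻¹.

0.121 mol·L⁻¹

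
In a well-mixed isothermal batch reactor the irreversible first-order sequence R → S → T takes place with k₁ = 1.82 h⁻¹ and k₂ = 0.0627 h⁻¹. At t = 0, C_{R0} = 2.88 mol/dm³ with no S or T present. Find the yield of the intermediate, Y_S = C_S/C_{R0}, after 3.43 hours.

For first-order series with pure R initially, C_S(t) = k₁C_{R0}/(k₂−k₁)·(e^(−k₁t) − e^(−k₂t)).
e^(−k₁t) = e^(−1.82×3.43) = e^(−6.243) = 0.001945; e^(−k₂t) = e^(−0.2151) = 0.8065.
C_S = 1.82×2.88/(0.0627−1.82) × (0.001945−0.8065) = (-2.983)×(-0.8045) = 2.400 mol/dm³.
Y_S = C_S/C_{R0} = 2.400/2.88 = 0.833.

0.833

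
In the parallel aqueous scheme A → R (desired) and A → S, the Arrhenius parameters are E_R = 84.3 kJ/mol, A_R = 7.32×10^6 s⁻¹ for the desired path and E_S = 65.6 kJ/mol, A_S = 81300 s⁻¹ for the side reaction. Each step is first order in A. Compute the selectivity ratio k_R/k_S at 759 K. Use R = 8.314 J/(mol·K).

k_R/k_S = (A_R/A_S)·exp[−(E_R−E_S)/(RT)] = (A_R/A_S)·exp[(E_S−E_R)/(RT)].
(E_S−E_R)/(RT) = (65.6−84.3)×10³/(8.314×759) = -18700/6310 = -2.963.
k_R/k_S = (7.32×10^6/81300)·exp(-2.963) = 90.04 × 0.05164 = 4.65.

4.65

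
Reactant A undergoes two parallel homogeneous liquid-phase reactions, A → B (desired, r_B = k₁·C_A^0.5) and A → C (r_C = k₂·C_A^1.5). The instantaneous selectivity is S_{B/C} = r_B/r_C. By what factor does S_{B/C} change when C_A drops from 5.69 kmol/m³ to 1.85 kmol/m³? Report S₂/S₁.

S_{B/C} = (k₁/k₂)·C_A⁻¹, so S₂/S₁ = (C_{A,2}/C_{A,1})⁻¹.
= 5.69/1.85 = 3.08.

3.08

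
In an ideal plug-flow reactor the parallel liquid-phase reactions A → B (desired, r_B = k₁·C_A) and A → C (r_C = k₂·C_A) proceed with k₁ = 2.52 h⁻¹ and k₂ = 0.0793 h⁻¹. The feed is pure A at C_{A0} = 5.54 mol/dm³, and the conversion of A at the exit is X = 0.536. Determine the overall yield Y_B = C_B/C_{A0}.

0.520

C_A = C_{A0}(1−X) = 2.571 mol/dm³.
Both paths are first order in A, so the instantaneous fraction to B is constant: dC_B/d(−C_A) = k₁/(k₁+k₂) = 0.9695.
C_B = 0.9695·(C_{A0}−C_A) = 0.9695×2.969 = 2.88 mol/dm³.
Y_B = C_B/C_{A0} = 2.879/5.54 = 0.520.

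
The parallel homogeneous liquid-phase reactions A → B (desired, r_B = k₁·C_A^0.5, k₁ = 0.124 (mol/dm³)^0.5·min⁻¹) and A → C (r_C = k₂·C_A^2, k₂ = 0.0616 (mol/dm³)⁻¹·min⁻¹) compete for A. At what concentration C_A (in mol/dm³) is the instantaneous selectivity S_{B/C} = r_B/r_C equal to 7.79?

S_{B/C} = (k₁/k₂)·C_A^-1.5 ⇒ C_A = (S·k₂/k₁)^(1/(-1.5)).
= (7.79×0.0616/0.124)^(-0.6667) = (3.870)^(-0.6667) = 0.406 mol/dm³.

0.406 mol/dm³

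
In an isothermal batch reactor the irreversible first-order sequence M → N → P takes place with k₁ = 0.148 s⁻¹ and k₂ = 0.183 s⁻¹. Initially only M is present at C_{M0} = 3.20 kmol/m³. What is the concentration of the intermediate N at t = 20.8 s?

0.322 kmol/m³

For first-order series with pure M initially, C_N(t) = k₁C_{M0}/(k₂−k₁)·(e^(−k₁t) − e^(−k₂t)).
e^(−k₁t) = e^(−0.148×20.8) = e^(−3.078) = 0.04603; e^(−k₂t) = e^(−3.806) = 0.02223.
C_N = 0.148×3.20/(0.183−0.148) × (0.04603−0.02223) = 13.53×0.02380 = 0.3221 kmol/m³.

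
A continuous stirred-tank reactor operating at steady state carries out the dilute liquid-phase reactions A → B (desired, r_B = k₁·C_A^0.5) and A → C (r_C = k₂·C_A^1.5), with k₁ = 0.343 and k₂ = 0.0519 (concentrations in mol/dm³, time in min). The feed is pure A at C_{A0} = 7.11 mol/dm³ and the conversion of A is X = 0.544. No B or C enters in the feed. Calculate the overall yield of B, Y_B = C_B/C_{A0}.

0.365

Exit C_A = C_{A0}(1−X) = 7.11×0.456 = 3.242 mol/dm³.
In a CSTR the entire volume is at exit conditions, so r_B = 0.343×3.242^0.5 = 0.6176 and r_C = 0.0519×3.242^1.5 = 0.3030.
Fraction of consumed A going to B: r_B/(r_B+r_C) = 0.6709.
C_B = 0.6709·C_{A0}·X = 0.6709×7.11×0.544 = 2.59 mol/dm³; Y_B = C_B/C_{A0} = 0.365.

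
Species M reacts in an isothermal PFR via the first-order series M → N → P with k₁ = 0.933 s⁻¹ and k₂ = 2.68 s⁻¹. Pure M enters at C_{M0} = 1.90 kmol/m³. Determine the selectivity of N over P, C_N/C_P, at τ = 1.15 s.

0.316

Solving the coupled first-order balances gives C_N(τ) = [k₁/(k₂−k₁)]·C_{M0}·(e^(−k₁τ) − e^(−k₂τ)).
e^(−k₁τ) = e^(−0.933×1.15) = e^(−1.073) = 0.3420; e^(−k₂τ) = e^(−3.082) = 0.04587.
C_N = 0.933×1.90/(2.68−0.933) × (0.3420−0.04587) = 1.015×0.2961 = 0.3005 kmol/m³.
C_M = C_{M0}e^(−k₁τ) = 0.6498 kmol/m³, so C_P = C_{M0}−C_M−C_N = 0.9497 kmol/m³; C_N/C_P = 0.316.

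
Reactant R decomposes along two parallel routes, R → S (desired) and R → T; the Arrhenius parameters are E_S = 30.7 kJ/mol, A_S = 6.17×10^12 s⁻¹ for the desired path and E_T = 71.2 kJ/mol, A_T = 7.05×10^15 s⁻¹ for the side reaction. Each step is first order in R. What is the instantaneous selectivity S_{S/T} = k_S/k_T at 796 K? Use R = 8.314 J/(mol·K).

0.398

k_S/k_T = (A_S/A_T)·exp[−(E_S−E_T)/(RT)] = (A_S/A_T)·exp[(E_T−E_S)/(RT)].
(E_T−E_S)/(RT) = (71.2−30.7)×10³/(8.314×796) = 40500/6618 = 6.120.
k_S/k_T = (6.17×10^12/7.05×10^15)·exp(6.120) = 8.752×10^-4 × 454.7 = 0.398.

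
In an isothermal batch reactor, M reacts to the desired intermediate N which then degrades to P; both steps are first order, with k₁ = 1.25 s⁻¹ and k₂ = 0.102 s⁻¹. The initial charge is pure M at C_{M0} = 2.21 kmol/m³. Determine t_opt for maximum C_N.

2.18 s

The intermediate peaks when r₁ = r₂, i.e. k₁e^(−k₁t) = k₂e^(−k₂t), giving t_opt = ln(k₂/k₁)/(k₂−k₁).
= ln(0.102/1.25)/(0.102−1.25) = ln(0.08160)/-1.148 = -2.506/-1.148 = 2.18 s.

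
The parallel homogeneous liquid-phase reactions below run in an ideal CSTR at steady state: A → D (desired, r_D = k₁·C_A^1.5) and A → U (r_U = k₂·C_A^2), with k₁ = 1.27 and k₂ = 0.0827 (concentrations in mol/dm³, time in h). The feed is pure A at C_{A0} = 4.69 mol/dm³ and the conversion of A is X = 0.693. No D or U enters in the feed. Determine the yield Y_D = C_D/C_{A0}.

Exit C_A = C_{A0}(1−X) = 4.69×0.307 = 1.440 mol/dm³.
A CSTR operates uniformly at the exit composition, giving r_D = 2.194 and r_U = 0.1714 (each k·C_A^n at C_A = 1.440).
Fraction of consumed A going to D: r_D/(r_D+r_U) = 0.9275.
C_D = 0.9275·C_{A0}·X = 0.9275×4.69×0.693 = 3.01 mol/dm³; Y_D = C_D/C_{A0} = 0.643.

0.643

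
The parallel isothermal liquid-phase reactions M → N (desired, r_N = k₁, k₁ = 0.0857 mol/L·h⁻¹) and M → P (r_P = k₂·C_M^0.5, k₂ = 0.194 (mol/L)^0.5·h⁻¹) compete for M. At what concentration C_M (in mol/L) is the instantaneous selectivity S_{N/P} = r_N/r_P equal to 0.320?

S_{N/P} = (k₁/k₂)·C_M^-0.5 ⇒ C_M = (S·k₂/k₁)^(-2).
= (0.320×0.194/0.0857)^(-2) = (0.7244)^(-2) = 1.91 mol/L.

1.91 mol/L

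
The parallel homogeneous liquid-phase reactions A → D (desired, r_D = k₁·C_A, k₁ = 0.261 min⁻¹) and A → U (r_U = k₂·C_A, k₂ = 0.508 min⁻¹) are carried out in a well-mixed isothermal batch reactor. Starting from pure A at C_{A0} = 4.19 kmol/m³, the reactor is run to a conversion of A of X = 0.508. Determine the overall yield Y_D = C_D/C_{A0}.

C_A = C_{A0}(1−X) = 2.061 kmol/m³.
Both paths are first order in A, so the instantaneous fraction to D is constant: dC_D/d(−C_A) = k₁/(k₁+k₂) = 0.3394.
C_D = 0.3394·(C_{A0}−C_A) = 0.3394×2.129 = 0.722 kmol/m³.
Y_D = C_D/C_{A0} = 0.7224/4.19 = 0.172.

0.172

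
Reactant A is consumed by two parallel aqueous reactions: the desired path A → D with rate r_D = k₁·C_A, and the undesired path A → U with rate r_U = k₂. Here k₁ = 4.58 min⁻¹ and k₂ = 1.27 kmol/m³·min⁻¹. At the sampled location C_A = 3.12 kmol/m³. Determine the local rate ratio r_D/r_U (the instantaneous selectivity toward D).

11.3

S_{D/U} = r_D/r_U = (k₁·C_A)/(k₂) = (k₁/k₂)·C_A.
= (4.58×3.120) / (1.27) = 14.29/1.270 = 11.3.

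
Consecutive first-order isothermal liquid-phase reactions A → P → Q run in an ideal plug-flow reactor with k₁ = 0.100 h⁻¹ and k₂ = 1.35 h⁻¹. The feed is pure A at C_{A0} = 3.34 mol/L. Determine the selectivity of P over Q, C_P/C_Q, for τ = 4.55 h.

0.161

The intermediate concentration in a first-order A→B→C sequence is C_P = k₁C_{A0}(e^(−k₁τ) − e^(−k₂τ))/(k₂−k₁).
e^(−k₁τ) = e^(−0.100×4.55) = e^(−0.4550) = 0.6344; e^(−k₂τ) = e^(−6.143) = 0.002150.
C_P = 0.100×3.34/(1.35−0.100) × (0.6344−0.002150) = 0.2672×0.6323 = 0.1690 mol/L.
C_A = C_{A0}e^(−k₁τ) = 2.119 mol/L, so C_Q = C_{A0}−C_A−C_P = 1.052 mol/L; C_P/C_Q = 0.161.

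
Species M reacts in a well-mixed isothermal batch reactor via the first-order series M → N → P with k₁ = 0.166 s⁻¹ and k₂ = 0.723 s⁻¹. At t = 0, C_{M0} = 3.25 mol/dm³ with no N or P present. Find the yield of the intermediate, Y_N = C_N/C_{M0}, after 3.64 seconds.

For first-order series with pure M initially, C_N(t) = k₁C_{M0}/(k₂−k₁)·(e^(−k₁t) − e^(−k₂t)).
e^(−k₁t) = e^(−0.166×3.64) = e^(−0.6042) = 0.5465; e^(−k₂t) = e^(−2.632) = 0.07195.
C_N = 0.166×3.25/(0.723−0.166) × (0.5465−0.07195) = 0.9686×0.4745 = 0.4596 mol/dm³.
Y_N = C_N/C_{M0} = 0.4596/3.25 = 0.141.

0.141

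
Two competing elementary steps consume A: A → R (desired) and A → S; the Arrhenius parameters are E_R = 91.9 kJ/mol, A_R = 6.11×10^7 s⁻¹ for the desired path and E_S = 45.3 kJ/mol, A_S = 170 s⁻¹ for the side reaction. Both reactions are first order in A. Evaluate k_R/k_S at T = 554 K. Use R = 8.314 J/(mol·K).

14.5

k_R/k_S = (A_R/A_S)·exp[−(E_R−E_S)/(RT)] = (A_R/A_S)·exp[(E_S−E_R)/(RT)].
(E_S−E_R)/(RT) = (45.3−91.9)×10³/(8.314×554) = -46600/4606 = -10.12.
k_R/k_S = (6.11×10^7/170)·exp(-10.12) = 3.594×10^5 × 4.037×10^-5 = 14.5.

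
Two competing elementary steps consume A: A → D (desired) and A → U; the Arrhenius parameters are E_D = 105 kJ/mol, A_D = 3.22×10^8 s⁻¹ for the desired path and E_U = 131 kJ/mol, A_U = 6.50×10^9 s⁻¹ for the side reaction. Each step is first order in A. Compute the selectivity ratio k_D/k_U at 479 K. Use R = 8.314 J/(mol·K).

33.9

With equal orders, S_{D/U} = k_D/k_U = (A_D/A_U)·exp[(E_U−E_D)/(RT)].
(E_U−E_D)/(RT) = (131−105)×10³/(8.314×479) = 26000/3982 = 6.529.
k_D/k_U = (3.22×10^8/6.50×10^9)·exp(6.529) = 0.04954 × 684.5 = 33.9.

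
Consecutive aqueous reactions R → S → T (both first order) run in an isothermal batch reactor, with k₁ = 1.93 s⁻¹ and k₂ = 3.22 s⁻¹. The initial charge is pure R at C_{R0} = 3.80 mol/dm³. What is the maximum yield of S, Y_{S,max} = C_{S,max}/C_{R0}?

At the optimum, C_{S,max}/C_{R0} = (k₁/k₂)^[k₂/(k₂−k₁)].
= (1.93/3.22)^(3.22/(3.22−1.93)) = (0.5994)^(2.496) = 0.2787.

0.279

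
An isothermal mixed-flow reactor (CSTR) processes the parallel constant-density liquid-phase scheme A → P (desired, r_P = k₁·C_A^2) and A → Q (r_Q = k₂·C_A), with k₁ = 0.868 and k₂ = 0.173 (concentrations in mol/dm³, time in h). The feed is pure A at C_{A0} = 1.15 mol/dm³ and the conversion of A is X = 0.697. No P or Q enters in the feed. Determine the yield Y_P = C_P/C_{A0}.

Exit C_A = C_{A0}(1−X) = 1.15×0.303 = 0.3485 mol/dm³.
A CSTR operates uniformly at the exit composition, giving r_P = 0.1054 and r_Q = 0.06028 (each k·C_A^n at C_A = 0.3485).
Fraction of consumed A going to P: r_P/(r_P+r_Q) = 0.6361.
C_P = 0.6361·C_{A0}·X = 0.6361×1.15×0.697 = 0.510 mol/dm³; Y_P = C_P/C_{A0} = 0.443.

0.443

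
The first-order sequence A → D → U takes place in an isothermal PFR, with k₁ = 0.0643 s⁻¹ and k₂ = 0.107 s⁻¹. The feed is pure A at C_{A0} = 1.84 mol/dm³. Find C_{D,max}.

Evaluating C_D at τ_opt = ln(k₂/k₁)/(k₂−k₁) gives C_{D,max}/C_{A0} = (k₁/k₂)^[k₂/(k₂−k₁)].
= (0.0643/0.107)^(0.107/(0.107−0.0643)) = (0.6009)^(2.506) = 0.2791.
C_{D,max} = 0.2791×1.84 = 0.514 mol/dm³.

0.514 mol/dm³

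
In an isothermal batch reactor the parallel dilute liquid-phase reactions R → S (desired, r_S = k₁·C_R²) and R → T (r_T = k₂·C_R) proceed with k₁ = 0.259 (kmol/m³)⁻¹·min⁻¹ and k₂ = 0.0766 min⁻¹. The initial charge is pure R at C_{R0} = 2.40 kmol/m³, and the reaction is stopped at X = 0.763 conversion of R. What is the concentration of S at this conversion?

1.49 kmol/m³

C_R = C_{R0}(1−X) = 0.5688 kmol/m³.
Along a PFR/batch, dC_T/dC_R = −r_T/(r_S+r_T) = −k₂/(k₂+k₁·C_R).
Integrating from C_{R0} to C_R: C_T = (0.0766/0.259)·ln[(0.0766+0.259·2.40)/(0.0766+0.259·0.569)] = 0.2958·ln(0.6982/0.2239) = 0.3363 kmol/m³.
Then C_S = (C_{R0}−C_R) − C_T = 1.831 − 0.3363 = 1.495 kmol/m³.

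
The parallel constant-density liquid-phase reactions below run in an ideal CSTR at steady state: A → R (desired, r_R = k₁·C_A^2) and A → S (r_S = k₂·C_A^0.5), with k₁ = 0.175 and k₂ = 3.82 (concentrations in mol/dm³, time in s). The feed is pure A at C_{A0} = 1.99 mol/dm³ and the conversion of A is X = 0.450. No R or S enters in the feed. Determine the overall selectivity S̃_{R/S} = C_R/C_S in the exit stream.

0.0525

Exit C_A = C_{A0}(1−X) = 1.99×0.550 = 1.095 mol/dm³.
Rates in a CSTR are evaluated at the outlet concentration: r_R = 0.175×1.095^2 = 0.2096, r_S = 3.82×1.095^0.5 = 3.996.
Overall selectivity = C_R/C_S = r_Rτ/(r_Sτ) = r_R/r_S = 0.0525.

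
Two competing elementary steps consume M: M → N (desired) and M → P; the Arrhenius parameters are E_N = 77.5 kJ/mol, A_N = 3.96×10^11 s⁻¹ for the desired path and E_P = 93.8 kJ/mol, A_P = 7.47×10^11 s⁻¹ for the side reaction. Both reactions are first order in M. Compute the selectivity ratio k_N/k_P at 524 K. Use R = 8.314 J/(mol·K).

22.4

Since both paths have the same order in M, the concentration cancels and S_{N/P} = k_N/k_P = (A_N/A_P)·exp[(E_P−E_N)/(RT)].
(E_P−E_N)/(RT) = (93.8−77.5)×10³/(8.314×524) = 16300/4357 = 3.742.
k_N/k_P = (3.96×10^11/7.47×10^11)·exp(3.742) = 0.5301 × 42.16 = 22.4.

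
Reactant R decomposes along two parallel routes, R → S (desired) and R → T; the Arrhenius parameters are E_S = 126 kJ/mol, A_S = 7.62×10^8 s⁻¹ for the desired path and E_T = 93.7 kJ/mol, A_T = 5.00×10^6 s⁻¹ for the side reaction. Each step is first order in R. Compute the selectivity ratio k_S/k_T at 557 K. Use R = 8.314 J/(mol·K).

0.143

With equal orders, S_{S/T} = k_S/k_T = (A_S/A_T)·exp[(E_T−E_S)/(RT)].
(E_T−E_S)/(RT) = (93.7−126)×10³/(8.314×557) = -32300/4631 = -6.975.
k_S/k_T = (7.62×10^8/5.00×10^6)·exp(-6.975) = 152.4 × 9.351×10^-4 = 0.143.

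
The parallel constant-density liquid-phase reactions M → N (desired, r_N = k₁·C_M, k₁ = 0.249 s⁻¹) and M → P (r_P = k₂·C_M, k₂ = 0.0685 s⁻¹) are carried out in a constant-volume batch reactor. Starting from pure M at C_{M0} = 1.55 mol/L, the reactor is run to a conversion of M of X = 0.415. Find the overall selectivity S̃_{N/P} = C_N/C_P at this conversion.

3.64

C_M = C_{M0}(1−X) = 0.9067 mol/L.
Both paths are first order in M, so the instantaneous fraction to N is constant: dC_N/d(−C_M) = k₁/(k₁+k₂) = 0.7843.
C_N = 0.7843·(C_{M0}−C_M) = 0.7843×0.6433 = 0.504 mol/L.
C_P = (C_{M0}−C_M)−C_N = 0.1388 mol/L; S̃_{N/P} = 0.5045/0.1388 = 3.64.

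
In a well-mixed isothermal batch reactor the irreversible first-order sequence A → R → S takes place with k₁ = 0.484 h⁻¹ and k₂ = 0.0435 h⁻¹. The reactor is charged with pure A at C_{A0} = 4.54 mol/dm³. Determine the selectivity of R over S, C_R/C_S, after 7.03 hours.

3.98

The intermediate concentration in a first-order A→B→C sequence is C_R = k₁C_{A0}(e^(−k₁t) − e^(−k₂t))/(k₂−k₁).
e^(−k₁t) = e^(−0.484×7.03) = e^(−3.403) = 0.03329; e^(−k₂t) = e^(−0.3058) = 0.7365.
C_R = 0.484×4.54/(0.0435−0.484) × (0.03329−0.7365) = (-4.988)×(-0.7032) = 3.508 mol/dm³.
C_A = C_{A0}e^(−k₁t) = 0.1511 mol/dm³, so C_S = C_{A0}−C_A−C_R = 0.8809 mol/dm³; C_R/C_S = 3.98.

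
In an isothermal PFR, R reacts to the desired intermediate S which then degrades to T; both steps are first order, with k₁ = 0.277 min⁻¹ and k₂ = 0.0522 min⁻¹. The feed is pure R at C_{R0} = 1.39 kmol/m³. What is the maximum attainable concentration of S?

0.943 kmol/m³

For a first-order series the maximum intermediate yield is C_{S,max}/C_{R0} = (k₁/k₂)^[k₂/(k₂−k₁)].
= (0.277/0.0522)^(0.0522/(0.0522−0.277)) = (5.307)^(-0.2322) = 0.6787.
C_{S,max} = 0.6787×1.39 = 0.943 kmol/m³.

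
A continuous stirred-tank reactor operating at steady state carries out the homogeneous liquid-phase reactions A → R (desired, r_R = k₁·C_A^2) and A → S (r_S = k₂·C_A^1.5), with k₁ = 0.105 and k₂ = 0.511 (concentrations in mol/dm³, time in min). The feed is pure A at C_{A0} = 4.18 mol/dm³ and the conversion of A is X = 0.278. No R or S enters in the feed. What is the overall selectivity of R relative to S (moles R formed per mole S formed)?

Exit C_A = C_{A0}(1−X) = 4.18×0.722 = 3.018 mol/dm³.
In a CSTR the entire volume is at exit conditions, so r_R = 0.105×3.018^2 = 0.9563 and r_S = 0.511×3.018^1.5 = 2.679.
Overall selectivity = C_R/C_S = r_Rτ/(r_Sτ) = r_R/r_S = 0.357.

0.357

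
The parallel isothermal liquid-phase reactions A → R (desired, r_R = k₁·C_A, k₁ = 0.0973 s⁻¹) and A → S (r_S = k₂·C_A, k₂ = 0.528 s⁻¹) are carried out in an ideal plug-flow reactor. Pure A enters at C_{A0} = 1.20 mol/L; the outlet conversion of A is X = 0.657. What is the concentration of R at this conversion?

C_A = C_{A0}(1−X) = 0.4116 mol/L.
Both paths are first order in A, so the instantaneous fraction to R is constant: dC_R/d(−C_A) = k₁/(k₁+k₂) = 0.1556.
C_R = 0.1556·(C_{A0}−C_A) = 0.1556×0.7884 = 0.123 mol/L.

0.123 mol/L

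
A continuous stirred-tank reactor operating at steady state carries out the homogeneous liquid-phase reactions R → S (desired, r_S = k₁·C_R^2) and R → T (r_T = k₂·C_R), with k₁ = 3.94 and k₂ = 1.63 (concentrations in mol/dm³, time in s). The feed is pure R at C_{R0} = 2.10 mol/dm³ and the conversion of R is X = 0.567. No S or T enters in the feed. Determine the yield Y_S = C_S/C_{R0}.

Exit C_R = C_{R0}(1−X) = 2.10×0.433 = 0.9093 mol/dm³.
A CSTR operates uniformly at the exit composition, giving r_S = 3.258 and r_T = 1.482 (each k·C_R^n at C_R = 0.9093).
Fraction of consumed R going to S: r_S/(r_S+r_T) = 0.6873.
C_S = 0.6873·C_{R0}·X = 0.6873×2.10×0.567 = 0.818 mol/dm³; Y_S = C_S/C_{R0} = 0.390.

0.390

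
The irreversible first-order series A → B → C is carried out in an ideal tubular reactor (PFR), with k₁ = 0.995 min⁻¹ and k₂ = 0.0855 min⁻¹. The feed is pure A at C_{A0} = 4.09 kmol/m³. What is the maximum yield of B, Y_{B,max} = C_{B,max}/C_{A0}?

0.794

At the optimum, C_{B,max}/C_{A0} = (k₁/k₂)^[k₂/(k₂−k₁)].
= (0.995/0.0855)^(0.0855/(0.0855−0.995)) = (11.64)^(-0.09401) = 0.7940.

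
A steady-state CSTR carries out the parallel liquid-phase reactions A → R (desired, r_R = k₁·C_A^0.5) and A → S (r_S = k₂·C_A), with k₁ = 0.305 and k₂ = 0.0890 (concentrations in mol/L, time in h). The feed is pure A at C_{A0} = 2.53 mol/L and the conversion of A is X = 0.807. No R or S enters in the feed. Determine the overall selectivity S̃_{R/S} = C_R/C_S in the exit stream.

4.90

Exit C_A = C_{A0}(1−X) = 2.53×0.193 = 0.4883 mol/L.
Rates in a CSTR are evaluated at the outlet concentration: r_R = 0.305×0.4883^0.5 = 0.2131, r_S = 0.0890×0.4883 = 0.04346.
Overall selectivity = C_R/C_S = r_Rτ/(r_Sτ) = r_R/r_S = 4.90.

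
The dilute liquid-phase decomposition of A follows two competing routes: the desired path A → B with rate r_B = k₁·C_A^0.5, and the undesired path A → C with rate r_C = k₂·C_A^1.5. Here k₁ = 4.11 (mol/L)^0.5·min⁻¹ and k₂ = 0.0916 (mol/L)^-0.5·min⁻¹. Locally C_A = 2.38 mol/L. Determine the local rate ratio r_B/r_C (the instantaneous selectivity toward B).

18.9

S_{B/C} = r_B/r_C = (k₁·C_A^0.5)/(k₂·C_A^1.5) = (k₁/k₂)·C_A⁻¹.
= (4.11×2.380^0.5) / (0.0916×2.380^1.5) = 6.341/0.3363 = 18.9.
The undesired path is higher order in A, so low C_A (CSTR or dilute feed) favours B.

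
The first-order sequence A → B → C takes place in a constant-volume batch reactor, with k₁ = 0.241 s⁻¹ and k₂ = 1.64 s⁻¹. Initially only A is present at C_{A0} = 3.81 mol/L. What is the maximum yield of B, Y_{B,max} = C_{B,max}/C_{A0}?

0.106

At the optimum, C_{B,max}/C_{A0} = (k₁/k₂)^[k₂/(k₂−k₁)].
= (0.241/1.64)^(1.64/(1.64−0.241)) = (0.1470)^(1.172) = 0.1056.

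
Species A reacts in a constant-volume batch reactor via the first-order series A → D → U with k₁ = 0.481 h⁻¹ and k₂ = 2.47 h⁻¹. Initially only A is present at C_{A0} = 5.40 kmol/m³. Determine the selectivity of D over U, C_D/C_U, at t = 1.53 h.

0.269

Solving the coupled first-order balances gives C_D(t) = [k₁/(k₂−k₁)]·C_{A0}·(e^(−k₁t) − e^(−k₂t)).
e^(−k₁t) = e^(−0.481×1.53) = e^(−0.7359) = 0.4791; e^(−k₂t) = e^(−3.779) = 0.02284.
C_D = 0.481×5.40/(2.47−0.481) × (0.4791−0.02284) = 1.306×0.4562 = 0.5958 kmol/m³.
C_A = C_{A0}e^(−k₁t) = 2.587 kmol/m³, so C_U = C_{A0}−C_A−C_D = 2.217 kmol/m³; C_D/C_U = 0.269.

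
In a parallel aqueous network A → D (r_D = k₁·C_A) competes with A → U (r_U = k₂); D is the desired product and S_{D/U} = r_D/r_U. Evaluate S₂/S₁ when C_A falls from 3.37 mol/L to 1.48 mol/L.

0.439

S_{D/U} = (k₁/k₂)·C_A, so S₂/S₁ = (C_{A,2}/C_{A,1}).
= 1.48/3.37 = 0.439.
Selectivity toward D falls as C_A falls — high-concentration operation is favoured.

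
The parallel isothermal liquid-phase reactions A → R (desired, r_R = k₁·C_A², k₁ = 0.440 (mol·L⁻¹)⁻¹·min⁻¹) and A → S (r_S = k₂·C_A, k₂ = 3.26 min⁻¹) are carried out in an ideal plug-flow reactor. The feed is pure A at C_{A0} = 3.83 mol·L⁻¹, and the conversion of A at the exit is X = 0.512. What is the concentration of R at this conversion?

0.540 mol·L⁻¹

C_A = C_{A0}(1−X) = 1.869 mol·L⁻¹.
Along a PFR/batch, dC_S/dC_A = −r_S/(r_R+r_S) = −k₂/(k₂+k₁·C_A).
Integrating from C_{A0} to C_A: C_S = (3.26/0.440)·ln[(3.26+0.440·3.83)/(3.26+0.440·1.87)] = 7.409·ln(4.945/4.082) = 1.421 mol·L⁻¹.
Then C_R = (C_{A0}−C_A) − C_S = 1.961 − 1.421 = 0.5404 mol·L⁻¹.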